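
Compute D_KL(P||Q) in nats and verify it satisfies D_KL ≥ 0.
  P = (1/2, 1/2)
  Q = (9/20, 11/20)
0.0050 nats

KL divergence satisfies the Gibbs inequality: D_KL(P||Q) ≥ 0 for all distributions P, Q.

D_KL(P||Q) = Σ p(x) log(p(x)/q(x))
Term by term:
  x=0: 1/2 × log_e[(1/2)/(9/20)] = 0.0527
  x=1: 1/2 × log_e[(1/2)/(11/20)] = -0.0477
D_KL(P||Q) = 0.0050 nats

D_KL(P||Q) = 0.0050 ≥ 0 ✓

This non-negativity is a fundamental property: relative entropy cannot be negative because it measures how different Q is from P.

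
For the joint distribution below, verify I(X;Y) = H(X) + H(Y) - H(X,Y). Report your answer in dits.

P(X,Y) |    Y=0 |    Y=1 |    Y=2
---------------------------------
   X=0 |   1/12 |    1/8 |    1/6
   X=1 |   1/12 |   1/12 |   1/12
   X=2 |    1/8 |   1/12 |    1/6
I(X;Y) = 0.0057 dits

Mutual information has multiple equivalent forms:
- I(X;Y) = H(X) - H(X|Y)
- I(X;Y) = H(Y) - H(Y|X)
- I(X;Y) = H(X) + H(Y) - H(X,Y)

Computing all quantities:
H(X) = 0.4700, H(Y) = 0.4706, H(X,Y) = 0.9348
H(X|Y) = 0.4642, H(Y|X) = 0.4648

Verification:
H(X) - H(X|Y) = 0.4700 - 0.4642 = 0.0057
H(Y) - H(Y|X) = 0.4706 - 0.4648 = 0.0057
H(X) + H(Y) - H(X,Y) = 0.4700 + 0.4706 - 0.9348 = 0.0057

All forms give I(X;Y) = 0.0057 dits. ✓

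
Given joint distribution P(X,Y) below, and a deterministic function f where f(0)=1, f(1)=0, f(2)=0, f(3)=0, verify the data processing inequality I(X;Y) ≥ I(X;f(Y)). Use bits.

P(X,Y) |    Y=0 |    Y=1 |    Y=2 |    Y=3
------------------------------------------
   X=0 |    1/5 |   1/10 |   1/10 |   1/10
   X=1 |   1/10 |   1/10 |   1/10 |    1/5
I(X;Y) = 0.0490, I(X;f(Y)) = 0.0349, inequality holds: 0.0490 ≥ 0.0349

Data Processing Inequality: For any Markov chain X → Y → Z, we have I(X;Y) ≥ I(X;Z).

Here Z = f(Y) is a deterministic function of Y, forming X → Y → Z.

Original I(X;Y) = 0.0490 bits

After applying f:
P(X,Z) where Z=f(Y):
- P(X,Z=0) = P(X,Y=1) + P(X,Y=2) + P(X,Y=3)
- P(X,Z=1) = P(X,Y=0)

I(X;Z) = I(X;f(Y)) = 0.0349 bits

Verification: 0.0490 ≥ 0.0349 ✓

Information cannot be created by processing; the function f can only lose information about X.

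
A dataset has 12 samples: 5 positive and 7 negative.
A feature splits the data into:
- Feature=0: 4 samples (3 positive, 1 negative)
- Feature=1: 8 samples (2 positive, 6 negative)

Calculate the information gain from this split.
0.1686 bits

Information Gain = H(Y) - H(Y|Feature)

Before split:
P(positive) = 5/12 = 0.4167
H(Y) = 0.9799 bits

After split:
Feature=0: H = 0.8113 bits (weight = 4/12)
Feature=1: H = 0.8113 bits (weight = 8/12)
H(Y|Feature) = (4/12)×0.8113 + (8/12)×0.8113 = 0.8113 bits

Information Gain = 0.9799 - 0.8113 = 0.1686 bits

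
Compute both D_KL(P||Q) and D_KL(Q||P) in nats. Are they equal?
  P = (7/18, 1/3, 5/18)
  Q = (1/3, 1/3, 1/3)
D_KL(P||Q) = 0.0093, D_KL(Q||P) = 0.0094

KL divergence is not symmetric: D_KL(P||Q) ≠ D_KL(Q||P) in general.

D_KL(P||Q) = 0.0093 nats
D_KL(Q||P) = 0.0094 nats

No, they are not equal!

This asymmetry is why KL divergence is not a true distance metric.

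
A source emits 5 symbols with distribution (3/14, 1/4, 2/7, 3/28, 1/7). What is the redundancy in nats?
0.0575 nats

Redundancy measures how far a source is from maximum entropy:
R = H_max - H(X)

Maximum entropy for 5 symbols: H_max = log_e(5) = 1.6094 nats
Actual entropy: H(X) = 1.5519 nats
Redundancy: R = 1.6094 - 1.5519 = 0.0575 nats

This redundancy represents potential for compression: the source could be compressed by 0.0575 nats per symbol.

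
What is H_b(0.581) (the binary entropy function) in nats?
0.6800 nats

The binary entropy function is:
H(p) = -p log(p) - (1-p) log(1-p)

H(0.581) = -0.581 × log_e(0.581) - 0.419 × log_e(0.419)
H(0.581) = 0.6800 nats

Note: Binary entropy is maximized at p=0.5 (H=1 bit) and minimized at p=0 or p=1 (H=0).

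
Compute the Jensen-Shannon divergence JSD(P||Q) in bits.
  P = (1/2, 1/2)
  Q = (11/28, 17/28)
0.0084 bits

Jensen-Shannon divergence is:
JSD(P||Q) = 0.5 × D_KL(P||M) + 0.5 × D_KL(Q||M)
where M = 0.5 × (P + Q) is the mixture distribution.

M = 0.5 × (1/2, 1/2) + 0.5 × (11/28, 17/28) = (0.446429, 0.553571)

D_KL(P||M) = 0.0083 bits
D_KL(Q||M) = 0.0085 bits

JSD(P||Q) = 0.5 × 0.0083 + 0.5 × 0.0085 = 0.0084 bits

Unlike KL divergence, JSD is symmetric and bounded: 0 ≤ JSD ≤ log(2).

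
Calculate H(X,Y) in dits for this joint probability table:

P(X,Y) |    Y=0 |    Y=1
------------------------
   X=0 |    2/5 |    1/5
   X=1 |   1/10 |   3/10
0.5558 dits

Joint entropy is H(X,Y) = -Σ_{x,y} p(x,y) log p(x,y).

Summing over all non-zero entries:
H(X,Y) = -[2/5·log_10(2/5) + 1/5·log_10(1/5) + 1/10·log_10(1/10) + 3/10·log_10(3/10)]
H(X,Y) = 0.5558 dits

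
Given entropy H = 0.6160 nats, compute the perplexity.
1.8515

Perplexity is e^H (or exp(H) for natural log).

H = 0.6160 nats
Perplexity = e^0.6160 = 1.8515

Interpretation: The model's uncertainty is equivalent to choosing uniformly among 1.9 options.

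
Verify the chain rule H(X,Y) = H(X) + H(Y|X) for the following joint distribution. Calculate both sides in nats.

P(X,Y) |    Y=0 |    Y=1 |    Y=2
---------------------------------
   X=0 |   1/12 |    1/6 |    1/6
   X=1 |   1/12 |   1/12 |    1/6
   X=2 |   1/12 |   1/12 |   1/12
H(X,Y) = 2.1383, H(X) = 1.0776, H(Y|X) = 1.0608 (all in nats)

Chain rule: H(X,Y) = H(X) + H(Y|X)

Left side — joint entropy directly:
H(X,Y) = -Σ p(x,y) log p(x,y) = 2.1383 nats

Right side — compute H(Y|X) from the conditional distributions:
P(X) = (5/12, 1/3, 1/4), so H(X) = 1.0776 nats
H(Y|X) = Σ_x P(X=x) · H(Y|X=x):
  P(Y|X=0) = (1/5, 2/5, 2/5), H(Y|X=0) = 1.0549, weight P(X=0) = 5/12
  P(Y|X=1) = (1/4, 1/4, 1/2), H(Y|X=1) = 1.0397, weight P(X=1) = 1/3
  P(Y|X=2) = (1/3, 1/3, 1/3), H(Y|X=2) = 1.0986, weight P(X=2) = 1/4
H(Y|X) = 1.0608 nats

H(X) + H(Y|X) = 1.0776 + 1.0608 = 2.1383 nats

Both sides equal 2.1383 nats. ✓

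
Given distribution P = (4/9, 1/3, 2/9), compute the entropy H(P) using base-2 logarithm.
1.5305 bits

Shannon entropy is H(X) = -Σ p(x) log p(x).

For P = (4/9, 1/3, 2/9):
H = -4/9 × log_2(4/9) -1/3 × log_2(1/3) -2/9 × log_2(2/9)
H = 1.5305 bits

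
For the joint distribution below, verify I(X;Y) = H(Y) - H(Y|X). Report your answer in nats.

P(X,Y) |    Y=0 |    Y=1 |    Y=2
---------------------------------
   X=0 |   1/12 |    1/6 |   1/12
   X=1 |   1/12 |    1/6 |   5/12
I(X;Y) = 0.0647 nats

Mutual information has multiple equivalent forms:
- I(X;Y) = H(X) - H(X|Y)
- I(X;Y) = H(Y) - H(Y|X)
- I(X;Y) = H(X) + H(Y) - H(X,Y)

Computing all quantities:
H(X) = 0.6365, H(Y) = 1.0114, H(X,Y) = 1.5833
H(X|Y) = 0.5719, H(Y|X) = 0.9467

Verification:
H(X) - H(X|Y) = 0.6365 - 0.5719 = 0.0647
H(Y) - H(Y|X) = 1.0114 - 0.9467 = 0.0647
H(X) + H(Y) - H(X,Y) = 0.6365 + 1.0114 - 1.5833 = 0.0647

All forms give I(X;Y) = 0.0647 nats. ✓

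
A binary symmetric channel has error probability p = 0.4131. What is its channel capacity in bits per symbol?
0.0219 bits

For a binary symmetric channel (BSC) with error probability p:
Capacity C = 1 - H(p) bits per symbol

where H(p) = -p log₂(p) - (1-p) log₂(1-p) is the binary entropy function.

H(0.4131) = 0.9781 bits
C = 1 - 0.9781 = 0.0219 bits per symbol

This means we can reliably transmit up to 0.0219 bits of information per channel use.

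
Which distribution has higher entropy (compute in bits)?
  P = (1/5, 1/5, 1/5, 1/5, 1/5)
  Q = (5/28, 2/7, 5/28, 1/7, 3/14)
P

Computing entropies in bits:
H(P) = 2.3219
H(Q) = 2.2813

Distribution P has higher entropy.

Intuition: The distribution closer to uniform (more spread out) has higher entropy.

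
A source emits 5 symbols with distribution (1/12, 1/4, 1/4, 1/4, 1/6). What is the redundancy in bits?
0.0924 bits

Redundancy measures how far a source is from maximum entropy:
R = H_max - H(X)

Maximum entropy for 5 symbols: H_max = log_2(5) = 2.3219 bits
Actual entropy: H(X) = 2.2296 bits
Redundancy: R = 2.3219 - 2.2296 = 0.0924 bits

This redundancy represents potential for compression: the source could be compressed by 0.0924 bits per symbol.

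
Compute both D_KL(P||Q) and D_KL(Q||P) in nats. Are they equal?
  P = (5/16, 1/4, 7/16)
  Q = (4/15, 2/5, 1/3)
D_KL(P||Q) = 0.0510, D_KL(Q||P) = 0.0551

KL divergence is not symmetric: D_KL(P||Q) ≠ D_KL(Q||P) in general.

D_KL(P||Q) = 0.0510 nats
D_KL(Q||P) = 0.0551 nats

No, they are not equal!

This asymmetry is why KL divergence is not a true distance metric.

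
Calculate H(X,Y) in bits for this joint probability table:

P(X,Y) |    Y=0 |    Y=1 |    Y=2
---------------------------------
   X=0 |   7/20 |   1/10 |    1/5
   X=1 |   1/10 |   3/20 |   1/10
2.4016 bits

Joint entropy is H(X,Y) = -Σ_{x,y} p(x,y) log p(x,y).

Summing over all non-zero entries:
H(X,Y) = -[7/20·log_2(7/20) + 1/10·log_2(1/10) + 1/5·log_2(1/5) + 1/10·log_2(1/10) + 3/20·log_2(3/20) + 1/10·log_2(1/10)]
H(X,Y) = 2.4016 bits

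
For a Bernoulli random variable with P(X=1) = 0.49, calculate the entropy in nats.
0.6929 nats

The binary entropy function is:
H(p) = -p log(p) - (1-p) log(1-p)

H(0.49) = -0.49 × log_e(0.49) - 0.51 × log_e(0.51)
H(0.49) = 0.6929 nats

Note: Binary entropy is maximized at p=0.5 (H=1 bit) and minimized at p=0 or p=1 (H=0).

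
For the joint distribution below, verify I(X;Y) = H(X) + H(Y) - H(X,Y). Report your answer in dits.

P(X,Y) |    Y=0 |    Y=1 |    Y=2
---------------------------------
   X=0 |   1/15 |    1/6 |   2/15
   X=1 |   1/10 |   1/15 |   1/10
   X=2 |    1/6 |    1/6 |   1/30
I(X;Y) = 0.0321 dits

Mutual information has multiple equivalent forms:
- I(X;Y) = H(X) - H(X|Y)
- I(X;Y) = H(Y) - H(Y|X)
- I(X;Y) = H(X) + H(Y) - H(X,Y)

Computing all quantities:
H(X) = 0.4726, H(Y) = 0.4713, H(X,Y) = 0.9118
H(X|Y) = 0.4405, H(Y|X) = 0.4392

Verification:
H(X) - H(X|Y) = 0.4726 - 0.4405 = 0.0321
H(Y) - H(Y|X) = 0.4713 - 0.4392 = 0.0321
H(X) + H(Y) - H(X,Y) = 0.4726 + 0.4713 - 0.9118 = 0.0321

All forms give I(X;Y) = 0.0321 dits. ✓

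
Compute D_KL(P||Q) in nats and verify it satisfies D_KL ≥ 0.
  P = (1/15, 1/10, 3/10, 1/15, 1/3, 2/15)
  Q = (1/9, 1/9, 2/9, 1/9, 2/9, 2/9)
0.0784 nats

KL divergence satisfies the Gibbs inequality: D_KL(P||Q) ≥ 0 for all distributions P, Q.

D_KL(P||Q) = Σ p(x) log(p(x)/q(x))
Term by term:
  x=0: 1/15 × log_e[(1/15)/(1/9)] = -0.0341
  x=1: 1/10 × log_e[(1/10)/(1/9)] = -0.0105
  x=2: 3/10 × log_e[(3/10)/(2/9)] = 0.0900
  x=3: 1/15 × log_e[(1/15)/(1/9)] = -0.0341
  x=4: 1/3 × log_e[(1/3)/(2/9)] = 0.1352
  x=5: 2/15 × log_e[(2/15)/(2/9)] = -0.0681
D_KL(P||Q) = 0.0784 nats

D_KL(P||Q) = 0.0784 ≥ 0 ✓

This non-negativity is a fundamental property: relative entropy cannot be negative because it measures how different Q is from P.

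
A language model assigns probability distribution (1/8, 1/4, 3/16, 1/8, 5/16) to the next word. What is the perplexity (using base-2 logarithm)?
4.6823

Perplexity is 2^H (or exp(H) for natural log).

First, H = -Σ p log p = 2.2272 bits
Perplexity = 2^2.2272 = 4.6823

Interpretation: The model's uncertainty is equivalent to choosing uniformly among 4.7 options.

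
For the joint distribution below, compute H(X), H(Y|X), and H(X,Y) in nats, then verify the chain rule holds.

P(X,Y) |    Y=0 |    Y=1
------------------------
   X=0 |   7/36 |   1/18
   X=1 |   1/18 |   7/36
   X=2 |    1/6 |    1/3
H(X,Y) = 1.6228, H(X) = 1.0397, H(Y|X) = 0.5831 (all in nats)

Chain rule: H(X,Y) = H(X) + H(Y|X)

Left side — joint entropy directly:
H(X,Y) = -Σ p(x,y) log p(x,y) = 1.6228 nats

Right side — compute H(Y|X) from the conditional distributions:
P(X) = (1/4, 1/4, 1/2), so H(X) = 1.0397 nats
H(Y|X) = Σ_x P(X=x) · H(Y|X=x):
  P(Y|X=0) = (7/9, 2/9), H(Y|X=0) = 0.5297, weight P(X=0) = 1/4
  P(Y|X=1) = (2/9, 7/9), H(Y|X=1) = 0.5297, weight P(X=1) = 1/4
  P(Y|X=2) = (1/3, 2/3), H(Y|X=2) = 0.6365, weight P(X=2) = 1/2
H(Y|X) = 0.5831 nats

H(X) + H(Y|X) = 1.0397 + 0.5831 = 1.6228 nats

Both sides equal 1.6228 nats. ✓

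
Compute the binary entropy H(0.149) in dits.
0.1828 dits

The binary entropy function is:
H(p) = -p log(p) - (1-p) log(1-p)

H(0.149) = -0.149 × log_10(0.149) - 0.851 × log_10(0.851)
H(0.149) = 0.1828 dits

Note: Binary entropy is maximized at p=0.5 (H=1 bit) and minimized at p=0 or p=1 (H=0).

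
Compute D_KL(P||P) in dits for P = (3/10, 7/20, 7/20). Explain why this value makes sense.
0.0000 dits

KL divergence satisfies the Gibbs inequality: D_KL(P||Q) ≥ 0 for all distributions P, Q.

D_KL(P||Q) = Σ p(x) log(p(x)/q(x))
Each term is p(x) × log_10(p(x)/p(x)) = p(x) × log_10(1) = 0, so the sum is 0.
D_KL(P||Q) = 0.0000 dits

When P = Q, the KL divergence is exactly 0, as there is no 'divergence' between identical distributions.

This non-negativity is a fundamental property: relative entropy cannot be negative because it measures how different Q is from P.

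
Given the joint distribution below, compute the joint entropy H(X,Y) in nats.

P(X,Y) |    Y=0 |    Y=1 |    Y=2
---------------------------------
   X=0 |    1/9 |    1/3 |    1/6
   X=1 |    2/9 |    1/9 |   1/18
1.6479 nats

Joint entropy is H(X,Y) = -Σ_{x,y} p(x,y) log p(x,y).

Summing over all non-zero entries:
H(X,Y) = -[1/9·log_e(1/9) + 1/3·log_e(1/3) + 1/6·log_e(1/6) + 2/9·log_e(2/9) + 1/9·log_e(1/9) + 1/18·log_e(1/18)]
H(X,Y) = 1.6479 nats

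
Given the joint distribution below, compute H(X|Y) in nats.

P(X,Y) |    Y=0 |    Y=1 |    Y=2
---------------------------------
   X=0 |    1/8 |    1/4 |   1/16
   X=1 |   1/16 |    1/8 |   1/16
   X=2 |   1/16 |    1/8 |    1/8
1.0397 nats

Using the chain rule: H(X|Y) = H(X,Y) - H(Y)

First, compute H(X,Y) = 2.0794 nats

Marginal P(Y) = (1/4, 1/2, 1/4)
H(Y) = 1.0397 nats

H(X|Y) = H(X,Y) - H(Y) = 2.0794 - 1.0397 = 1.0397 nats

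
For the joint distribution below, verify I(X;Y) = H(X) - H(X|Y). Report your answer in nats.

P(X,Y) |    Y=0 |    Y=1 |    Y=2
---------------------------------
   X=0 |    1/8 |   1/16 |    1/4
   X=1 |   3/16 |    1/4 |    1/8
I(X;Y) = 0.0799 nats

Mutual information has multiple equivalent forms:
- I(X;Y) = H(X) - H(X|Y)
- I(X;Y) = H(Y) - H(Y|X)
- I(X;Y) = H(X) + H(Y) - H(X,Y)

Computing all quantities:
H(X) = 0.6853, H(Y) = 1.0948, H(X,Y) = 1.7002
H(X|Y) = 0.6054, H(Y|X) = 1.0149

Verification:
H(X) - H(X|Y) = 0.6853 - 0.6054 = 0.0799
H(Y) - H(Y|X) = 1.0948 - 1.0149 = 0.0799
H(X) + H(Y) - H(X,Y) = 0.6853 + 1.0948 - 1.7002 = 0.0799

All forms give I(X;Y) = 0.0799 nats. ✓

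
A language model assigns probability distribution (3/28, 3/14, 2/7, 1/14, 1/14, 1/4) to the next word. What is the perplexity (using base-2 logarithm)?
5.2118

Perplexity is 2^H (or exp(H) for natural log).

First, H = -Σ p log p = 2.3818 bits
Perplexity = 2^2.3818 = 5.2118

Interpretation: The model's uncertainty is equivalent to choosing uniformly among 5.2 options.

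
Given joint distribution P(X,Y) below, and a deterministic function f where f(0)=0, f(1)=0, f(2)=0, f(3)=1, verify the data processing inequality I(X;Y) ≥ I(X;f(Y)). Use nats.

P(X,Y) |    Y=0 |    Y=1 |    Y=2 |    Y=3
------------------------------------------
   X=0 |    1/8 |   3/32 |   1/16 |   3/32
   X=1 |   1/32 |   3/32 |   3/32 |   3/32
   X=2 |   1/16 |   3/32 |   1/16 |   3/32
I(X;Y) = 0.0317, I(X;f(Y)) = 0.0015, inequality holds: 0.0317 ≥ 0.0015

Data Processing Inequality: For any Markov chain X → Y → Z, we have I(X;Y) ≥ I(X;Z).

Here Z = f(Y) is a deterministic function of Y, forming X → Y → Z.

Original I(X;Y) = 0.0317 nats

After applying f:
P(X,Z) where Z=f(Y):
- P(X,Z=0) = P(X,Y=0) + P(X,Y=1) + P(X,Y=2)
- P(X,Z=1) = P(X,Y=3)

I(X;Z) = I(X;f(Y)) = 0.0015 nats

Verification: 0.0317 ≥ 0.0015 ✓

Information cannot be created by processing; the function f can only lose information about X.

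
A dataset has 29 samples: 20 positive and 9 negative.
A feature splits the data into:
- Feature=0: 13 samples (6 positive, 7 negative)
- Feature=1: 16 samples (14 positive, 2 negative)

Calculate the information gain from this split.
0.1473 bits

Information Gain = H(Y) - H(Y|Feature)

Before split:
P(positive) = 20/29 = 0.6897
H(Y) = 0.8936 bits

After split:
Feature=0: H = 0.9957 bits (weight = 13/29)
Feature=1: H = 0.5436 bits (weight = 16/29)
H(Y|Feature) = (13/29)×0.9957 + (16/29)×0.5436 = 0.7463 bits

Information Gain = 0.8936 - 0.7463 = 0.1473 bits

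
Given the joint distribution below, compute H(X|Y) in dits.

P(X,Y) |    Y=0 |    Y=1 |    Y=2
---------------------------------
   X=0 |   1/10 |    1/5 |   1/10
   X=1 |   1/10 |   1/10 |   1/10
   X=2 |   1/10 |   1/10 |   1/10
0.4669 dits

Using the chain rule: H(X|Y) = H(X,Y) - H(Y)

First, compute H(X,Y) = 0.9398 dits

Marginal P(Y) = (3/10, 2/5, 3/10)
H(Y) = 0.4729 dits

H(X|Y) = H(X,Y) - H(Y) = 0.9398 - 0.4729 = 0.4669 dits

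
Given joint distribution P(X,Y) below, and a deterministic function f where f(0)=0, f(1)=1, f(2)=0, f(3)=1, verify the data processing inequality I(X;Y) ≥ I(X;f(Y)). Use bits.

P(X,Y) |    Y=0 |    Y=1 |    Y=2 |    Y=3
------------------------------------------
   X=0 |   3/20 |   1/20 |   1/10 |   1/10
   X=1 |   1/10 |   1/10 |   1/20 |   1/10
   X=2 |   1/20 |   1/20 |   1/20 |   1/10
I(X;Y) = 0.0456, I(X;f(Y)) = 0.0307, inequality holds: 0.0456 ≥ 0.0307

Data Processing Inequality: For any Markov chain X → Y → Z, we have I(X;Y) ≥ I(X;Z).

Here Z = f(Y) is a deterministic function of Y, forming X → Y → Z.

Original I(X;Y) = 0.0456 bits

After applying f:
P(X,Z) where Z=f(Y):
- P(X,Z=0) = P(X,Y=0) + P(X,Y=2)
- P(X,Z=1) = P(X,Y=1) + P(X,Y=3)

I(X;Z) = I(X;f(Y)) = 0.0307 bits

Verification: 0.0456 ≥ 0.0307 ✓

Information cannot be created by processing; the function f can only lose information about X.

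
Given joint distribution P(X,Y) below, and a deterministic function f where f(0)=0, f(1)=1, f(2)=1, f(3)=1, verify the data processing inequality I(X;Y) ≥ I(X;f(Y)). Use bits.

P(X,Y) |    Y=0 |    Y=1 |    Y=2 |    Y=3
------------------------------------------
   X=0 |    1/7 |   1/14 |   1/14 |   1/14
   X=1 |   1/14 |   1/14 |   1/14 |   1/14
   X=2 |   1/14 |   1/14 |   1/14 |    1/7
I(X;Y) = 0.0410, I(X;f(Y)) = 0.0267, inequality holds: 0.0410 ≥ 0.0267

Data Processing Inequality: For any Markov chain X → Y → Z, we have I(X;Y) ≥ I(X;Z).

Here Z = f(Y) is a deterministic function of Y, forming X → Y → Z.

Original I(X;Y) = 0.0410 bits

After applying f:
P(X,Z) where Z=f(Y):
- P(X,Z=0) = P(X,Y=0)
- P(X,Z=1) = P(X,Y=1) + P(X,Y=2) + P(X,Y=3)

I(X;Z) = I(X;f(Y)) = 0.0267 bits

Verification: 0.0410 ≥ 0.0267 ✓

Information cannot be created by processing; the function f can only lose information about X.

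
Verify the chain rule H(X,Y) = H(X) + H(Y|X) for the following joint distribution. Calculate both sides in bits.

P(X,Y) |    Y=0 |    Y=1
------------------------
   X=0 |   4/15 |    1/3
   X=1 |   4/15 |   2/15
H(X,Y) = 1.9329, H(X) = 0.9710, H(Y|X) = 0.9620 (all in bits)

Chain rule: H(X,Y) = H(X) + H(Y|X)

Left side — joint entropy directly:
H(X,Y) = -Σ p(x,y) log p(x,y) = 1.9329 bits

Right side — compute H(Y|X) from the conditional distributions:
P(X) = (3/5, 2/5), so H(X) = 0.9710 bits
H(Y|X) = Σ_x P(X=x) · H(Y|X=x):
  P(Y|X=0) = (4/9, 5/9), H(Y|X=0) = 0.9911, weight P(X=0) = 3/5
  P(Y|X=1) = (2/3, 1/3), H(Y|X=1) = 0.9183, weight P(X=1) = 2/5
H(Y|X) = 0.9620 bits

H(X) + H(Y|X) = 0.9710 + 0.9620 = 1.9329 bits

Both sides equal 1.9329 bits. ✓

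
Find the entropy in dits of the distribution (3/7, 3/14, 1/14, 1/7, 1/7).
0.6244 dits

Shannon entropy is H(X) = -Σ p(x) log p(x).

For P = (3/7, 3/14, 1/14, 1/7, 1/7):
H = -3/7 × log_10(3/7) -3/14 × log_10(3/14) -1/14 × log_10(1/14) -1/7 × log_10(1/7) -1/7 × log_10(1/7)
H = 0.6244 dits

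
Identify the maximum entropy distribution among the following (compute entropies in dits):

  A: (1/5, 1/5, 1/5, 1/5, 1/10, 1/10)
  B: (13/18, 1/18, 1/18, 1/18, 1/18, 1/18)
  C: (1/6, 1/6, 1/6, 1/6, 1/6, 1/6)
C

For a discrete distribution over n outcomes, entropy is maximized by the uniform distribution.

Computing entropies:
H(A) = 0.7592 dits
H(B) = 0.4508 dits
H(C) = 0.7782 dits

The uniform distribution (where all probabilities equal 1/6) achieves the maximum entropy of log_10(6) = 0.7782 dits.

Distribution C has the highest entropy.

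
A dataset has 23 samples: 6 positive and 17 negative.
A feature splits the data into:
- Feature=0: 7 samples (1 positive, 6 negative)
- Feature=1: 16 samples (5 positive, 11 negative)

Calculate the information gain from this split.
0.0247 bits

Information Gain = H(Y) - H(Y|Feature)

Before split:
P(positive) = 6/23 = 0.2609
H(Y) = 0.8281 bits

After split:
Feature=0: H = 0.5917 bits (weight = 7/23)
Feature=1: H = 0.8960 bits (weight = 16/23)
H(Y|Feature) = (7/23)×0.5917 + (16/23)×0.8960 = 0.8034 bits

Information Gain = 0.8281 - 0.8034 = 0.0247 bits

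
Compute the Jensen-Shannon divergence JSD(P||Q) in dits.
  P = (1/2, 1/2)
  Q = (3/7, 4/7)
0.0011 dits

Jensen-Shannon divergence is:
JSD(P||Q) = 0.5 × D_KL(P||M) + 0.5 × D_KL(Q||M)
where M = 0.5 × (P + Q) is the mixture distribution.

M = 0.5 × (1/2, 1/2) + 0.5 × (3/7, 4/7) = (13/28, 15/28)

D_KL(P||M) = 0.0011 dits
D_KL(Q||M) = 0.0011 dits

JSD(P||Q) = 0.5 × 0.0011 + 0.5 × 0.0011 = 0.0011 dits

Unlike KL divergence, JSD is symmetric and bounded: 0 ≤ JSD ≤ log(2).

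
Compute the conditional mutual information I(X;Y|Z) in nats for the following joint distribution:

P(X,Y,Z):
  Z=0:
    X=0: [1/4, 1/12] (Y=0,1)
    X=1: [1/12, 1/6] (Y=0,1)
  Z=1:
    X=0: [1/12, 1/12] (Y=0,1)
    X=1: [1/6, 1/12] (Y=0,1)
0.0576 nats

Conditional mutual information: I(X;Y|Z) = H(X|Z) + H(Y|Z) - H(X,Y|Z)

H(Z) = 0.6792
H(X,Z) = 1.3580 → H(X|Z) = 0.6788
H(Y,Z) = 1.3580 → H(Y|Z) = 0.6788
H(X,Y,Z) = 1.9792 → H(X,Y|Z) = 1.3000

I(X;Y|Z) = 0.6788 + 0.6788 - 1.3000 = 0.0576 nats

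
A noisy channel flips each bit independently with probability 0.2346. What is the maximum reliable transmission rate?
0.2141 bits

For a binary symmetric channel (BSC) with error probability p:
Capacity C = 1 - H(p) bits per symbol

where H(p) = -p log₂(p) - (1-p) log₂(1-p) is the binary entropy function.

H(0.2346) = 0.7859 bits
C = 1 - 0.7859 = 0.2141 bits per symbol

This means we can reliably transmit up to 0.2141 bits of information per channel use.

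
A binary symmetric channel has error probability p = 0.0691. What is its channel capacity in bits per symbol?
0.6374 bits

For a binary symmetric channel (BSC) with error probability p:
Capacity C = 1 - H(p) bits per symbol

where H(p) = -p log₂(p) - (1-p) log₂(1-p) is the binary entropy function.

H(0.0691) = 0.3626 bits
C = 1 - 0.3626 = 0.6374 bits per symbol

This means we can reliably transmit up to 0.6374 bits of information per channel use.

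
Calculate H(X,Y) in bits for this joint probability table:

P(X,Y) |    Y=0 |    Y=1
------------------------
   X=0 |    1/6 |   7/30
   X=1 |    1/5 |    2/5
1.9139 bits

Joint entropy is H(X,Y) = -Σ_{x,y} p(x,y) log p(x,y).

Summing over all non-zero entries:
H(X,Y) = -[1/6·log_2(1/6) + 7/30·log_2(7/30) + 1/5·log_2(1/5) + 2/5·log_2(2/5)]
H(X,Y) = 1.9139 bits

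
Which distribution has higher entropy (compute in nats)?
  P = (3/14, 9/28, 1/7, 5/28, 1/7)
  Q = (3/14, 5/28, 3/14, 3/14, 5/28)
Q

Computing entropies in nats:
H(P) = 1.5585
H(Q) = 1.6056

Distribution Q has higher entropy.

Intuition: The distribution closer to uniform (more spread out) has higher entropy.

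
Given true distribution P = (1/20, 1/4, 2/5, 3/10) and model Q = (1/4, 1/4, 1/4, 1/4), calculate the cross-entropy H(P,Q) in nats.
1.3863 nats

Cross-entropy: H(P,Q) = -Σ p(x) log q(x)

Alternatively: H(P,Q) = H(P) + D_KL(P||Q)
H(P) = 1.2241 nats
D_KL(P||Q) = 0.1622 nats

H(P,Q) = 1.2241 + 0.1622 = 1.3863 nats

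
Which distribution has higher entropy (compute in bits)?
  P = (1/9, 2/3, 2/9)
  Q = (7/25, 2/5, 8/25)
Q

Computing entropies in bits:
H(P) = 1.2244
H(Q) = 1.5690

Distribution Q has higher entropy.

Intuition: The distribution closer to uniform (more spread out) has higher entropy.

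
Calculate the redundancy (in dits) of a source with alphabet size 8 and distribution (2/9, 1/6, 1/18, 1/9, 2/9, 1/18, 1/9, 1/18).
0.0618 dits

Redundancy measures how far a source is from maximum entropy:
R = H_max - H(X)

Maximum entropy for 8 symbols: H_max = log_10(8) = 0.9031 dits
Actual entropy: H(X) = 0.8413 dits
Redundancy: R = 0.9031 - 0.8413 = 0.0618 dits

This redundancy represents potential for compression: the source could be compressed by 0.0618 dits per symbol.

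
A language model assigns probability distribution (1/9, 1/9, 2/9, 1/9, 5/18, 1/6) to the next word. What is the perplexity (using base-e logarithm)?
5.5906

Perplexity is e^H (or exp(H) for natural log).

First, H = -Σ p log p = 1.7211 nats
Perplexity = e^1.7211 = 5.5906

Interpretation: The model's uncertainty is equivalent to choosing uniformly among 5.6 options.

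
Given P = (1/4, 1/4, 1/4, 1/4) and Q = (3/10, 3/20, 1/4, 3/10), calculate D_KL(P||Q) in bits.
0.0527 bits

KL divergence: D_KL(P||Q) = Σ p(x) log(p(x)/q(x))

Computing term by term:
  x=0: 1/4 × log_2[(1/4)/(3/10)] = 1/4 × -0.2630 = -0.0658
  x=1: 1/4 × log_2[(1/4)/(3/20)] = 1/4 × 0.7370 = 0.1842
  x=2: 1/4 × log_2[(1/4)/(1/4)] = 1/4 × 0.0000 = 0.0000
  x=3: 1/4 × log_2[(1/4)/(3/10)] = 1/4 × -0.2630 = -0.0658

D_KL(P||Q) = 0.0527 bits

Note: KL divergence is always non-negative and equals 0 iff P = Q.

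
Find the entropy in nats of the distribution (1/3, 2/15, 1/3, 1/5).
1.3229 nats

Shannon entropy is H(X) = -Σ p(x) log p(x).

For P = (1/3, 2/15, 1/3, 1/5):
H = -1/3 × log_e(1/3) -2/15 × log_e(2/15) -1/3 × log_e(1/3) -1/5 × log_e(1/5)
H = 1.3229 nats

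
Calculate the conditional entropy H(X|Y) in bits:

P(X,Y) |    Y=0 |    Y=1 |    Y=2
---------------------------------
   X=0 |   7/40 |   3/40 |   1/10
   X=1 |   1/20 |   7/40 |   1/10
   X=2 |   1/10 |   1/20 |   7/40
1.4505 bits

Using the chain rule: H(X|Y) = H(X,Y) - H(Y)

First, compute H(X,Y) = 3.0292 bits

Marginal P(Y) = (13/40, 3/10, 3/8)
H(Y) = 1.5787 bits

H(X|Y) = H(X,Y) - H(Y) = 3.0292 - 1.5787 = 1.4505 bits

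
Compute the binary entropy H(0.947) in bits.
0.2990 bits

The binary entropy function is:
H(p) = -p log(p) - (1-p) log(1-p)

H(0.947) = -0.947 × log_2(0.947) - 0.053 × log_2(0.053)
H(0.947) = 0.2990 bits

Note: Binary entropy is maximized at p=0.5 (H=1 bit) and minimized at p=0 or p=1 (H=0).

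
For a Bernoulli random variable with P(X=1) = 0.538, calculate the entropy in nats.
0.6903 nats

The binary entropy function is:
H(p) = -p log(p) - (1-p) log(1-p)

H(0.538) = -0.538 × log_e(0.538) - 0.462 × log_e(0.462)
H(0.538) = 0.6903 nats

Note: Binary entropy is maximized at p=0.5 (H=1 bit) and minimized at p=0 or p=1 (H=0).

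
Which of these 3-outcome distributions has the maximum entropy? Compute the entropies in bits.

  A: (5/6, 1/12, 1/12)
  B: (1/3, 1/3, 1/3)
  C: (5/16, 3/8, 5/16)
B

For a discrete distribution over n outcomes, entropy is maximized by the uniform distribution.

Computing entropies:
H(A) = 0.8167 bits
H(B) = 1.5850 bits
H(C) = 1.5794 bits

The uniform distribution (where all probabilities equal 1/3) achieves the maximum entropy of log_2(3) = 1.5850 bits.

Distribution B has the highest entropy.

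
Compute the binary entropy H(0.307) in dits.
0.2678 dits

The binary entropy function is:
H(p) = -p log(p) - (1-p) log(1-p)

H(0.307) = -0.307 × log_10(0.307) - 0.693 × log_10(0.693)
H(0.307) = 0.2678 dits

Note: Binary entropy is maximized at p=0.5 (H=1 bit) and minimized at p=0 or p=1 (H=0).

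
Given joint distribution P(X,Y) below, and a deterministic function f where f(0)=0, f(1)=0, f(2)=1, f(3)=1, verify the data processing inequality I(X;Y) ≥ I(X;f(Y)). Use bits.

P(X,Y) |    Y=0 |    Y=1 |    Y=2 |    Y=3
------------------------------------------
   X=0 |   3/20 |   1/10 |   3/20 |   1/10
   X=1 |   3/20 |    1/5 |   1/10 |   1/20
I(X;Y) = 0.0440, I(X;f(Y)) = 0.0303, inequality holds: 0.0440 ≥ 0.0303

Data Processing Inequality: For any Markov chain X → Y → Z, we have I(X;Y) ≥ I(X;Z).

Here Z = f(Y) is a deterministic function of Y, forming X → Y → Z.

Original I(X;Y) = 0.0440 bits

After applying f:
P(X,Z) where Z=f(Y):
- P(X,Z=0) = P(X,Y=0) + P(X,Y=1)
- P(X,Z=1) = P(X,Y=2) + P(X,Y=3)

I(X;Z) = I(X;f(Y)) = 0.0303 bits

Verification: 0.0440 ≥ 0.0303 ✓

Information cannot be created by processing; the function f can only lose information about X.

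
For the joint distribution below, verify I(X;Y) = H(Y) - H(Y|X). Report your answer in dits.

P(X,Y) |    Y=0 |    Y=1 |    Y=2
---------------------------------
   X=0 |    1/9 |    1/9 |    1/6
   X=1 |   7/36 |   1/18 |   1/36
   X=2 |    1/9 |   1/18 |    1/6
I(X;Y) = 0.0379 dits

Mutual information has multiple equivalent forms:
- I(X;Y) = H(X) - H(X|Y)
- I(X;Y) = H(Y) - H(Y|X)
- I(X;Y) = H(X) + H(Y) - H(X,Y)

Computing all quantities:
H(X) = 0.4731, H(Y) = 0.4633, H(X,Y) = 0.8985
H(X|Y) = 0.4351, H(Y|X) = 0.4254

Verification:
H(X) - H(X|Y) = 0.4731 - 0.4351 = 0.0379
H(Y) - H(Y|X) = 0.4633 - 0.4254 = 0.0379
H(X) + H(Y) - H(X,Y) = 0.4731 + 0.4633 - 0.8985 = 0.0379

All forms give I(X;Y) = 0.0379 dits. ✓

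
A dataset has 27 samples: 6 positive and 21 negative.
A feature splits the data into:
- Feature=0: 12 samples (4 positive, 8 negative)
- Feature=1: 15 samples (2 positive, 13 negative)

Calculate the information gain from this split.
0.0413 bits

Information Gain = H(Y) - H(Y|Feature)

Before split:
P(positive) = 6/27 = 0.2222
H(Y) = 0.7642 bits

After split:
Feature=0: H = 0.9183 bits (weight = 12/27)
Feature=1: H = 0.5665 bits (weight = 15/27)
H(Y|Feature) = (12/27)×0.9183 + (15/27)×0.5665 = 0.7229 bits

Information Gain = 0.7642 - 0.7229 = 0.0413 bits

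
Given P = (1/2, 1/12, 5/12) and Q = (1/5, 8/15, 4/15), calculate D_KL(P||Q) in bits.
0.7061 bits

KL divergence: D_KL(P||Q) = Σ p(x) log(p(x)/q(x))

Computing term by term:
  x=0: 1/2 × log_2[(1/2)/(1/5)] = 1/2 × 1.3219 = 0.6610
  x=1: 1/12 × log_2[(1/12)/(8/15)] = 1/12 × -2.6781 = -0.2232
  x=2: 5/12 × log_2[(5/12)/(4/15)] = 5/12 × 0.6439 = 0.2683

D_KL(P||Q) = 0.7061 bits

Note: KL divergence is always non-negative and equals 0 iff P = Q.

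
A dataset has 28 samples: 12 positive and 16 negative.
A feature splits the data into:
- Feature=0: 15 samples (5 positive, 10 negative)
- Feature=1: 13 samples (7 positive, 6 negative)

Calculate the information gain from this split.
0.0310 bits

Information Gain = H(Y) - H(Y|Feature)

Before split:
P(positive) = 12/28 = 0.4286
H(Y) = 0.9852 bits

After split:
Feature=0: H = 0.9183 bits (weight = 15/28)
Feature=1: H = 0.9957 bits (weight = 13/28)
H(Y|Feature) = (15/28)×0.9183 + (13/28)×0.9957 = 0.9542 bits

Information Gain = 0.9852 - 0.9542 = 0.0310 bits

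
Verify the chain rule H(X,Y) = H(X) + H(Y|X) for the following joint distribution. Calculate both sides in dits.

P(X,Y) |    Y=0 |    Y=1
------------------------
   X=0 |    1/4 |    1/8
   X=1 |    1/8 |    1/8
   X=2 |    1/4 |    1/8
H(X,Y) = 0.7526, H(X) = 0.4700, H(Y|X) = 0.2826 (all in dits)

Chain rule: H(X,Y) = H(X) + H(Y|X)

Left side — joint entropy directly:
H(X,Y) = -Σ p(x,y) log p(x,y) = 0.7526 dits

Right side — compute H(Y|X) from the conditional distributions:
P(X) = (3/8, 1/4, 3/8), so H(X) = 0.4700 dits
H(Y|X) = Σ_x P(X=x) · H(Y|X=x):
  P(Y|X=0) = (2/3, 1/3), H(Y|X=0) = 0.2764, weight P(X=0) = 3/8
  P(Y|X=1) = (1/2, 1/2), H(Y|X=1) = 0.3010, weight P(X=1) = 1/4
  P(Y|X=2) = (2/3, 1/3), H(Y|X=2) = 0.2764, weight P(X=2) = 3/8
H(Y|X) = 0.2826 dits

H(X) + H(Y|X) = 0.4700 + 0.2826 = 0.7526 dits

Both sides equal 0.7526 dits. ✓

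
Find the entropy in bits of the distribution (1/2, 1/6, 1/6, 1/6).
1.7925 bits

Shannon entropy is H(X) = -Σ p(x) log p(x).

For P = (1/2, 1/6, 1/6, 1/6):
H = -1/2 × log_2(1/2) -1/6 × log_2(1/6) -1/6 × log_2(1/6) -1/6 × log_2(1/6)
H = 1.7925 bits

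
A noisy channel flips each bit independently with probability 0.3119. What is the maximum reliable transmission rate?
0.1046 bits

For a binary symmetric channel (BSC) with error probability p:
Capacity C = 1 - H(p) bits per symbol

where H(p) = -p log₂(p) - (1-p) log₂(1-p) is the binary entropy function.

H(0.3119) = 0.8954 bits
C = 1 - 0.8954 = 0.1046 bits per symbol

This means we can reliably transmit up to 0.1046 bits of information per channel use.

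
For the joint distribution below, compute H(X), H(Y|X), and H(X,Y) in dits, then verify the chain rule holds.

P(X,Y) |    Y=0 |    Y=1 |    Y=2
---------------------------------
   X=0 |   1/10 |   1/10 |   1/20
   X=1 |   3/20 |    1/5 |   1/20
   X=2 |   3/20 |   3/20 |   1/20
H(X,Y) = 0.9057, H(X) = 0.4693, H(Y|X) = 0.4364 (all in dits)

Chain rule: H(X,Y) = H(X) + H(Y|X)

Left side — joint entropy directly:
H(X,Y) = -Σ p(x,y) log p(x,y) = 0.9057 dits

Right side — compute H(Y|X) from the conditional distributions:
P(X) = (1/4, 2/5, 7/20), so H(X) = 0.4693 dits
H(Y|X) = Σ_x P(X=x) · H(Y|X=x):
  P(Y|X=0) = (2/5, 2/5, 1/5), H(Y|X=0) = 0.4581, weight P(X=0) = 1/4
  P(Y|X=1) = (3/8, 1/2, 1/8), H(Y|X=1) = 0.4231, weight P(X=1) = 2/5
  P(Y|X=2) = (3/7, 3/7, 1/7), H(Y|X=2) = 0.4361, weight P(X=2) = 7/20
H(Y|X) = 0.4364 dits

H(X) + H(Y|X) = 0.4693 + 0.4364 = 0.9057 dits

Both sides equal 0.9057 dits. ✓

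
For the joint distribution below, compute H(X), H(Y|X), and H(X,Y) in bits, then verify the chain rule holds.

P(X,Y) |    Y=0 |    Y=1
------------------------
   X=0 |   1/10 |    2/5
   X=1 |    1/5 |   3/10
H(X,Y) = 1.8464, H(X) = 1.0000, H(Y|X) = 0.8464 (all in bits)

Chain rule: H(X,Y) = H(X) + H(Y|X)

Left side — joint entropy directly:
H(X,Y) = -Σ p(x,y) log p(x,y) = 1.8464 bits

Right side — compute H(Y|X) from the conditional distributions:
P(X) = (1/2, 1/2), so H(X) = 1.0000 bits
H(Y|X) = Σ_x P(X=x) · H(Y|X=x):
  P(Y|X=0) = (1/5, 4/5), H(Y|X=0) = 0.7219, weight P(X=0) = 1/2
  P(Y|X=1) = (2/5, 3/5), H(Y|X=1) = 0.9710, weight P(X=1) = 1/2
H(Y|X) = 0.8464 bits

H(X) + H(Y|X) = 1.0000 + 0.8464 = 1.8464 bits

Both sides equal 1.8464 bits. ✓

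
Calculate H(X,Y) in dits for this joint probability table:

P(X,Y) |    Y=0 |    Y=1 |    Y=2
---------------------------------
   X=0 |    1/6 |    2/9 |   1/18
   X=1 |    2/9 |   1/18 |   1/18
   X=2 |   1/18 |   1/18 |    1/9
0.8747 dits

Joint entropy is H(X,Y) = -Σ_{x,y} p(x,y) log p(x,y).

Summing over all non-zero entries:
H(X,Y) = -[1/6·log_10(1/6) + 2/9·log_10(2/9) + 1/18·log_10(1/18) + 2/9·log_10(2/9) + 1/18·log_10(1/18) + 1/18·log_10(1/18) + 1/18·log_10(1/18) + 1/18·log_10(1/18) + 1/9·log_10(1/9)]
H(X,Y) = 0.8747 dits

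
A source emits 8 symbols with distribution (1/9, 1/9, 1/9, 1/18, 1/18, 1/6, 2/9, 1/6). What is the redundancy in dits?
0.0410 dits

Redundancy measures how far a source is from maximum entropy:
R = H_max - H(X)

Maximum entropy for 8 symbols: H_max = log_10(8) = 0.9031 dits
Actual entropy: H(X) = 0.8621 dits
Redundancy: R = 0.9031 - 0.8621 = 0.0410 dits

This redundancy represents potential for compression: the source could be compressed by 0.0410 dits per symbol.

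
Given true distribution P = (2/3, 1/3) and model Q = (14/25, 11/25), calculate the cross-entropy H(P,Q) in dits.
0.2867 dits

Cross-entropy: H(P,Q) = -Σ p(x) log q(x)

Alternatively: H(P,Q) = H(P) + D_KL(P||Q)
H(P) = 0.2764 dits
D_KL(P||Q) = 0.0103 dits

H(P,Q) = 0.2764 + 0.0103 = 0.2867 dits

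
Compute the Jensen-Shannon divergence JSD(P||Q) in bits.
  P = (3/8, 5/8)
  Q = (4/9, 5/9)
0.0036 bits

Jensen-Shannon divergence is:
JSD(P||Q) = 0.5 × D_KL(P||M) + 0.5 × D_KL(Q||M)
where M = 0.5 × (P + Q) is the mixture distribution.

M = 0.5 × (3/8, 5/8) + 0.5 × (4/9, 5/9) = (0.409722, 0.590278)

D_KL(P||M) = 0.0036 bits
D_KL(Q||M) = 0.0036 bits

JSD(P||Q) = 0.5 × 0.0036 + 0.5 × 0.0036 = 0.0036 bits

Unlike KL divergence, JSD is symmetric and bounded: 0 ≤ JSD ≤ log(2).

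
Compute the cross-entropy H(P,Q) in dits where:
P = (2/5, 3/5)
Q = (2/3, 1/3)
0.3567 dits

Cross-entropy: H(P,Q) = -Σ p(x) log q(x)

Alternatively: H(P,Q) = H(P) + D_KL(P||Q)
H(P) = 0.2923 dits
D_KL(P||Q) = 0.0644 dits

H(P,Q) = 0.2923 + 0.0644 = 0.3567 dits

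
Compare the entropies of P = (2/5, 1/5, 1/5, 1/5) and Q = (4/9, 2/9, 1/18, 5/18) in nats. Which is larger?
P

Computing entropies in nats:
H(P) = 1.3322
H(Q) = 1.2110

Distribution P has higher entropy.

Intuition: The distribution closer to uniform (more spread out) has higher entropy.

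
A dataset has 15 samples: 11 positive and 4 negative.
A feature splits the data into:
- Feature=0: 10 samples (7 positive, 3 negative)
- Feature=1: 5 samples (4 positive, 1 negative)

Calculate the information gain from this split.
0.0085 bits

Information Gain = H(Y) - H(Y|Feature)

Before split:
P(positive) = 11/15 = 0.7333
H(Y) = 0.8366 bits

After split:
Feature=0: H = 0.8813 bits (weight = 10/15)
Feature=1: H = 0.7219 bits (weight = 5/15)
H(Y|Feature) = (10/15)×0.8813 + (5/15)×0.7219 = 0.8282 bits

Information Gain = 0.8366 - 0.8282 = 0.0085 bits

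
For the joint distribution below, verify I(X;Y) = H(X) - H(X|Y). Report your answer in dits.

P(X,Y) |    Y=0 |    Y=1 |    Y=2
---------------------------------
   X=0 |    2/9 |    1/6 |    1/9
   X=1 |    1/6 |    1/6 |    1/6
I(X;Y) = 0.0042 dits

Mutual information has multiple equivalent forms:
- I(X;Y) = H(X) - H(X|Y)
- I(X;Y) = H(Y) - H(Y|X)
- I(X;Y) = H(X) + H(Y) - H(X,Y)

Computing all quantities:
H(X) = 0.3010, H(Y) = 0.4731, H(X,Y) = 0.7700
H(X|Y) = 0.2969, H(Y|X) = 0.4689

Verification:
H(X) - H(X|Y) = 0.3010 - 0.2969 = 0.0042
H(Y) - H(Y|X) = 0.4731 - 0.4689 = 0.0042
H(X) + H(Y) - H(X,Y) = 0.3010 + 0.4731 - 0.7700 = 0.0042

All forms give I(X;Y) = 0.0042 dits. ✓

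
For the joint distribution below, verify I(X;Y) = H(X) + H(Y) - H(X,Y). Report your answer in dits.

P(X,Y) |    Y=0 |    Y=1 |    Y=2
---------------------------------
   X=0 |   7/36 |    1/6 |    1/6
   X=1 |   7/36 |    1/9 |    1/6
I(X;Y) = 0.0018 dits

Mutual information has multiple equivalent forms:
- I(X;Y) = H(X) - H(X|Y)
- I(X;Y) = H(Y) - H(Y|X)
- I(X;Y) = H(X) + H(Y) - H(X,Y)

Computing all quantities:
H(X) = 0.3004, H(Y) = 0.4731, H(X,Y) = 0.7717
H(X|Y) = 0.2986, H(Y|X) = 0.4713

Verification:
H(X) - H(X|Y) = 0.3004 - 0.2986 = 0.0018
H(Y) - H(Y|X) = 0.4731 - 0.4713 = 0.0018
H(X) + H(Y) - H(X,Y) = 0.3004 + 0.4731 - 0.7717 = 0.0018

All forms give I(X;Y) = 0.0018 dits. ✓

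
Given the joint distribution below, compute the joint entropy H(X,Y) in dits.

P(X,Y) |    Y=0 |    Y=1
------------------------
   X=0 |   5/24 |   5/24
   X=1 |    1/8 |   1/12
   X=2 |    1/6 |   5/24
0.7583 dits

Joint entropy is H(X,Y) = -Σ_{x,y} p(x,y) log p(x,y).

Summing over all non-zero entries:
H(X,Y) = -[5/24·log_10(5/24) + 5/24·log_10(5/24) + 1/8·log_10(1/8) + 1/12·log_10(1/12) + 1/6·log_10(1/6) + 5/24·log_10(5/24)]
H(X,Y) = 0.7583 dits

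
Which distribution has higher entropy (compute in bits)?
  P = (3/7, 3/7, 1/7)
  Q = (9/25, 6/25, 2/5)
Q

Computing entropies in bits:
H(P) = 1.4488
H(Q) = 1.5535

Distribution Q has higher entropy.

Intuition: The distribution closer to uniform (more spread out) has higher entropy.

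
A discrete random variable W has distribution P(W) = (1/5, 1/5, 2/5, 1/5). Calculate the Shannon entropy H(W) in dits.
0.5786 dits

Shannon entropy is H(X) = -Σ p(x) log p(x).

For P = (1/5, 1/5, 2/5, 1/5):
H = -1/5 × log_10(1/5) -1/5 × log_10(1/5) -2/5 × log_10(2/5) -1/5 × log_10(1/5)
H = 0.5786 dits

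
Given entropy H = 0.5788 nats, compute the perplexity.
1.7839

Perplexity is e^H (or exp(H) for natural log).

H = 0.5788 nats
Perplexity = e^0.5788 = 1.7839

Interpretation: The model's uncertainty is equivalent to choosing uniformly among 1.8 options.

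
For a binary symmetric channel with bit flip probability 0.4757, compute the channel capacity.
0.0017 bits

For a binary symmetric channel (BSC) with error probability p:
Capacity C = 1 - H(p) bits per symbol

where H(p) = -p log₂(p) - (1-p) log₂(1-p) is the binary entropy function.

H(0.4757) = 0.9983 bits
C = 1 - 0.9983 = 0.0017 bits per symbol

This means we can reliably transmit up to 0.0017 bits of information per channel use.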